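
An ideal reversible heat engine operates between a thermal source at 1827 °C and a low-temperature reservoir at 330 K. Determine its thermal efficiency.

η ≈ 0.843

T_H = 1827 °C → 1827 + 273.15 = 2100.15 K.
η_rev = 1 − T_C/T_H = 1 − 330.00/2100.15 = 0.843.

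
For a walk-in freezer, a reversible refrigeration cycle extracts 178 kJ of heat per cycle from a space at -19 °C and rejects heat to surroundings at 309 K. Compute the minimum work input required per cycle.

W_in ≈ 38.4 kJ

T_C = -19 °C → -19 + 273.15 = 254.15 K.
COP_R = T_C/(T_H − T_C) = 254.15/54.85 = 4.6335.
W = Q_C/COP_R = 178/4.6335 = 38.4 kJ.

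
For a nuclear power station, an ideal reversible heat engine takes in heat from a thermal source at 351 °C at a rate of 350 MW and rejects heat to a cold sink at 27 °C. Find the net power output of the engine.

T_H = 351 °C → 351 + 273.15 = 624.15 K.
T_C = 27 °C → 27 + 273.15 = 300.15 K.
η_rev = 1 − T_C/T_H = 1 − 300.15/624.15 = 0.5191.
W = η·Q_H = 0.5191 × 350 = 182 MW.

Ẇ ≈ 182 MW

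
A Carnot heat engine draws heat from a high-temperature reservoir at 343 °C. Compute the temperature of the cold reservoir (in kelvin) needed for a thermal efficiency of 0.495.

T_C ≈ 311.2 K

T_H = 343 °C → 343 + 273.15 = 616.15 K.
From η = 1 − T_C/T_H, T_C = T_H·(1 − η) = 616.15 × (1 − 0.495) = 311.2 K.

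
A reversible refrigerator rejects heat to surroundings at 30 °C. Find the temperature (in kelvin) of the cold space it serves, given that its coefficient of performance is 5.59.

T_C ≈ 257 K

T_H = 30 °C → 30 + 273.15 = 303.15 K.
COP_R = T_C/(T_H − T_C) ⇒ T_C = T_H·COP_R/(1 + COP_R) = 303.15 × 5.59/(1 + 5.59) = 257 K.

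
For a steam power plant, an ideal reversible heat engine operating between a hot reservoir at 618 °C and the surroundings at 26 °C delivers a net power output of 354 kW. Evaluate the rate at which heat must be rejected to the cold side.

T_H = 618 °C → 618 + 273.15 = 891.15 K.
T_C = 26 °C → 26 + 273.15 = 299.15 K.
For a reversible engine, η = 1 − T_C/T_H = 1 − 299.15/891.15 = 0.6643.
Since Q_C/Q_H = T_C/T_H and Q_H = W/η, Q_C = W·T_C/(T_H − T_C) = 354 × 299.15/592.00 = 179 kW.

Q̇_C ≈ 179 kW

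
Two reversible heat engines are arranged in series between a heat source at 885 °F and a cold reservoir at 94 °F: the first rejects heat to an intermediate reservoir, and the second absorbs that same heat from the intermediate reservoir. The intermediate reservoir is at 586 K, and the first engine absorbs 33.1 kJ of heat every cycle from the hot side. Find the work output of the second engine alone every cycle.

T_H = 885 °F → (885 − 32) × 5/9 = 473.89 °C = 747.04 K.
T_C = 94 °F → (94 − 32) × 5/9 = 34.44 °C = 307.59 K.
Heat entering the second stage: Q_m = Q_H·(T_m/T_H) = 33.1 × 586.00/747.04 = 26.0 kJ.
Second-stage efficiency η₂ = 1 − T_C/T_m = 1 − 307.59/586.00 = 0.4751, so W₂ = η₂·Q_m = 12.3 kJ.

W₂ ≈ 12.3 kJ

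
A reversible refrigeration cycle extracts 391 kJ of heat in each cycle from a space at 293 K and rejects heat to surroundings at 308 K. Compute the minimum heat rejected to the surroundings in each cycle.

For a reversible cycle Q_H/Q_C = T_H/T_C, so Q_H = Q_C·T_H/T_C = 391 × 308.00/293.00 = 411.0 kJ.

Q_H ≈ 411.0 kJ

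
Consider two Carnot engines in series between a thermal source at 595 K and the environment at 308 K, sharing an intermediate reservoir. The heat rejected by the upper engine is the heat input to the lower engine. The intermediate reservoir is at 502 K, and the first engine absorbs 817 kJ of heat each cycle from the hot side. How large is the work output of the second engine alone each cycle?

W₂ ≈ 266 kJ

Heat entering the second stage: Q_m = Q_H·(T_m/T_H) = 817 × 502.00/595.00 = 689 kJ.
Second-stage efficiency η₂ = 1 − T_C/T_m = 1 − 308.00/502.00 = 0.3865, so W₂ = η₂·Q_m = 266 kJ.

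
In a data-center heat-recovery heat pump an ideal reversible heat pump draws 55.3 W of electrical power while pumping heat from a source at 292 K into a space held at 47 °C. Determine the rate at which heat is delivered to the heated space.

Q̇_H ≈ 629 W

T_H = 47 °C → 47 + 273.15 = 320.15 K.
Reversible heating COP: COP_HP = T_H/(T_H − T_C) = 320.15/28.15 = 11.3730.
Q_H = COP_HP · W = 11.3730 × 55.3 = 629 W.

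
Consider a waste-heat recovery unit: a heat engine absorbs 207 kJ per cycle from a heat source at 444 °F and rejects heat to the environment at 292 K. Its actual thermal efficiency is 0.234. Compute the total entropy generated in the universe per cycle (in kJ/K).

ΔS_univ ≈ 0.131 kJ/K

T_H = 444 °F → (444 − 32) × 5/9 = 228.89 °C = 502.04 K.
W = η·Q_H = 0.234 × 207 = 48.44 kJ, so Q_C = Q_H − W = 158.6 kJ.
Entropy balance on the reservoirs: −Q_H/T_H = -0.4123 kJ/K, +Q_C/T_C = 0.5430 kJ/K.
ΔS_univ = −Q_H/T_H + Q_C/T_C = 0.131 kJ/K (> 0, since η = 0.234 < η_Carnot = 0.418).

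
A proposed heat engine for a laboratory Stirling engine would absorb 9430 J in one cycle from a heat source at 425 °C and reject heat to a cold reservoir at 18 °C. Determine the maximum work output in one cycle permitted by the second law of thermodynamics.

T_H = 425 °C → 425 + 273.15 = 698.15 K.
T_C = 18 °C → 18 + 273.15 = 291.15 K.
The upper bound on efficiency is η_max = 1 − T_C/T_H = 1 − 291.15/698.15 = 0.5830.
W_max = η_max · Q_H = 0.5830 × 9430 = 5500 J.

W_max ≈ 5500 J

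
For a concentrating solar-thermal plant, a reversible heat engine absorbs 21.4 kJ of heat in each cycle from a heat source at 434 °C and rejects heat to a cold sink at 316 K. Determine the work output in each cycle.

T_H = 434 °C → 434 + 273.15 = 707.15 K.
η_rev = 1 − T_C/T_H = 1 − 316.00/707.15 = 0.5531.
W = η·Q_H = 0.5531 × 21.4 = 11.8 kJ.

W ≈ 11.8 kJ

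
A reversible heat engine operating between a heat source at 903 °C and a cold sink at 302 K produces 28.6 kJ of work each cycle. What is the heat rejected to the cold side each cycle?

Q_C ≈ 9.88 kJ

T_H = 903 °C → 903 + 273.15 = 1176.15 K.
The Carnot efficiency is η = 1 − T_C/T_H = 1 − 302.00/1176.15 = 0.7432.
Since Q_C/Q_H = T_C/T_H and Q_H = W/η, Q_C = W·T_C/(T_H − T_C) = 28.6 × 302.00/874.15 = 9.88 kJ.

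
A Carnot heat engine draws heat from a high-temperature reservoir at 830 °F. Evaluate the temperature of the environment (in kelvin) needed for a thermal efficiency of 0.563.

T_H = 830 °F → (830 − 32) × 5/9 = 443.33 °C = 716.48 K.
From η = 1 − T_C/T_H, T_C = T_H·(1 − η) = 716.48 × (1 − 0.563) = 313.1 K.

T_C ≈ 313.1 K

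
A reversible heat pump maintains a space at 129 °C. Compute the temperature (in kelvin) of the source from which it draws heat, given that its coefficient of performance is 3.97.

T_C ≈ 301 K

T_H = 129 °C → 129 + 273.15 = 402.15 K.
COP_HP = T_H/(T_H − T_C) ⇒ T_C = T_H·(COP_HP − 1)/COP_HP = 402.15 × (3.97 − 1)/3.97 = 301 K.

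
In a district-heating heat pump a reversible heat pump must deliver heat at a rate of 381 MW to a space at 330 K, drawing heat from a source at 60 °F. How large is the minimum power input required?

T_C = 60 °F → (60 − 32) × 5/9 = 15.56 °C = 288.71 K.
For a reversible heat pump, COP_HP = T_H/(T_H − T_C) = 330.00/41.29 = 7.9914.
W = Q_H/COP_HP = 381/7.9914 = 47.7 MW.

Ẇ_in ≈ 47.7 MW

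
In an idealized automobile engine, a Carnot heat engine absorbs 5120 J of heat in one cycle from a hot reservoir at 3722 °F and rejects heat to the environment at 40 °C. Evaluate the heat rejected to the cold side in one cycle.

Q_C ≈ 690 J

T_H = 3722 °F → (3722 − 32) × 5/9 = 2050.00 °C = 2323.15 K.
T_C = 40 °C → 40 + 273.15 = 313.15 K.
η_rev = 1 − T_C/T_H = 1 − 313.15/2323.15 = 0.8652.
For a reversible cycle Q_C/Q_H = T_C/T_H, so Q_C = 5120 × 313.15/2323.15 = 690 J.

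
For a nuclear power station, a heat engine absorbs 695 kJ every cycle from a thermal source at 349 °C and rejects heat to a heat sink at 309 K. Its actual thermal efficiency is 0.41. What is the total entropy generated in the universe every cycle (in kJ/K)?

T_H = 349 °C → 349 + 273.15 = 622.15 K.
W = η·Q_H = 0.41 × 695 = 284.9 kJ, so Q_C = Q_H − W = 410.1 kJ.
Reservoir entropy changes: ΔS_H = −Q_H/T_H = −695/622.15 = -1.117 kJ/K and ΔS_C = +Q_C/T_C = 410.1/309.00 = 1.327 kJ/K.
ΔS_univ = −Q_H/T_H + Q_C/T_C = 0.2099 kJ/K (> 0, since η = 0.41 < η_Carnot = 0.503).

ΔS_univ ≈ 0.2099 kJ/K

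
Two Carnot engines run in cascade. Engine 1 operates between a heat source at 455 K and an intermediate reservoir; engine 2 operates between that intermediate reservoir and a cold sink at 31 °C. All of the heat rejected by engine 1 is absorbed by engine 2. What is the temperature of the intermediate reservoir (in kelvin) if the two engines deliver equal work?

T_C = 31 °C → 31 + 273.15 = 304.15 K.
For reversible stages Q_m = Q_H·(T_m/T_H). Setting W₁ = Q_H(1 − T_m/T_H) equal to W₂ = Q_m(1 − T_C/T_m) = Q_H·(T_m − T_C)/T_H gives T_H − T_m = T_m − T_C, so T_m = (T_H + T_C)/2 = (455.00 + 304.15)/2 = 380 K.

T_m ≈ 380 K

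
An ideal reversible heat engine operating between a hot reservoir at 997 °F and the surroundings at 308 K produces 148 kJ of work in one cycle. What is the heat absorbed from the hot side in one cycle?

T_H = 997 °F → (997 − 32) × 5/9 = 536.11 °C = 809.26 K.
Carnot efficiency: η = 1 − T_C/T_H = 1 − 308.00/809.26 = 0.6194.
Q_H = W/η = 148/0.6194 = 239 kJ.

Q_H ≈ 239 kJ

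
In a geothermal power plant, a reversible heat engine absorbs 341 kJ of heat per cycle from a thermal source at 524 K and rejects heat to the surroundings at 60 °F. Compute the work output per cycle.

T_C = 60 °F → (60 − 32) × 5/9 = 15.56 °C = 288.71 K.
Carnot efficiency: η = 1 − T_C/T_H = 1 − 288.71/524.00 = 0.4490.
W = η·Q_H = 0.4490 × 341 = 153 kJ.

W ≈ 153 kJ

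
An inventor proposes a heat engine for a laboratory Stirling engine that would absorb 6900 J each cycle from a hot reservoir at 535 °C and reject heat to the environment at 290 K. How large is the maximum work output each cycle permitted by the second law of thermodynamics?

T_H = 535 °C → 535 + 273.15 = 808.15 K.
By the Carnot theorem, η_max = 1 − T_C/T_H = 1 − 290.00/808.15 = 0.6412.
W_max = η_max · Q_H = 0.6412 × 6900 = 4420 J.

W_max ≈ 4420 J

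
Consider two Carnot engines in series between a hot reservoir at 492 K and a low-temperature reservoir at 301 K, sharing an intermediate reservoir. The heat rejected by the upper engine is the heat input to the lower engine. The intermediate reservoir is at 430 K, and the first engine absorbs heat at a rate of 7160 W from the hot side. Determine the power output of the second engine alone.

Heat entering the second stage: Q_m = Q_H·(T_m/T_H) = 7160 × 430.00/492.00 = 6258 W.
Second-stage efficiency η₂ = 1 − T_C/T_m = 1 − 301.00/430.00 = 0.3000, so W₂ = η₂·Q_m = 1877 W.

Ẇ₂ ≈ 1877 W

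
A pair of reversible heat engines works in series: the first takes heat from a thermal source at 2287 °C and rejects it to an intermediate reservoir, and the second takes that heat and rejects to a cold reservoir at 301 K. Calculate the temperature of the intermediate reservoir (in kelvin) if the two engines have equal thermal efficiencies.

T_m ≈ 878 K

T_H = 2287 °C → 2287 + 273.15 = 2560.15 K.
Equal efficiencies require 1 − T_m/T_H = 1 − T_C/T_m, i.e. T_m/T_H = T_C/T_m, so T_m = √(T_H·T_C) = √(2560.15 × 301.00) = 878 K.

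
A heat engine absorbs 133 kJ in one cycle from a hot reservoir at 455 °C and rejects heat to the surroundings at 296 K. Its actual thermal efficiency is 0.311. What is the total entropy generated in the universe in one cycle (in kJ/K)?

T_H = 455 °C → 455 + 273.15 = 728.15 K.
W = η·Q_H = 0.311 × 133 = 41.36 kJ, so Q_C = Q_H − W = 91.64 kJ.
The hot reservoir loses entropy Q_H/T_H = 133/728.15 = 0.1827 kJ/K; the cold reservoir gains Q_C/T_C = 91.64/296.00 = 0.3096 kJ/K.
ΔS_univ = −Q_H/T_H + Q_C/T_C = 0.127 kJ/K (> 0, since η = 0.311 < η_Carnot = 0.593).

ΔS_univ ≈ 0.127 kJ/K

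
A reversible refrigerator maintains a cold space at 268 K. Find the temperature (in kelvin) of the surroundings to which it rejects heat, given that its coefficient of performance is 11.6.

COP_R = T_C/(T_H − T_C) ⇒ T_H = T_C·(1 + 1/COP_R) = 268.00 × (1 + 1/11.6) = 291 K.

T_H ≈ 291 K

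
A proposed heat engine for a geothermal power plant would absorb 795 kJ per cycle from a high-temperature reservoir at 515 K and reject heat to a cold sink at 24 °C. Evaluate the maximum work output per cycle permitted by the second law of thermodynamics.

W_max ≈ 336.3 kJ

T_C = 24 °C → 24 + 273.15 = 297.15 K.
The second-law ceiling is the Carnot efficiency, η_max = 1 − T_C/T_H = 1 − 297.15/515.00 = 0.4230.
W_max = η_max · Q_H = 0.4230 × 795 = 336.3 kJ.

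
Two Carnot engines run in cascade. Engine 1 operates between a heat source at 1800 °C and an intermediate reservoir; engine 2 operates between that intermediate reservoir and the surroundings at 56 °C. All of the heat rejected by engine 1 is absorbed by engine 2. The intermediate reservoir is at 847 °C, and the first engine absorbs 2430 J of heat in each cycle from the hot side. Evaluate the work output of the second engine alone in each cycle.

T_H = 1800 °C → 1800 + 273.15 = 2073.15 K.
T_C = 56 °C → 56 + 273.15 = 329.15 K.
T_m = 847 °C → 847 + 273.15 = 1120.15 K.
Heat entering the second stage: Q_m = Q_H·(T_m/T_H) = 2430 × 1120.15/2073.15 = 1310 J.
Second-stage efficiency η₂ = 1 − T_C/T_m = 1 − 329.15/1120.15 = 0.7062, so W₂ = η₂·Q_m = 927 J.

W₂ ≈ 927 J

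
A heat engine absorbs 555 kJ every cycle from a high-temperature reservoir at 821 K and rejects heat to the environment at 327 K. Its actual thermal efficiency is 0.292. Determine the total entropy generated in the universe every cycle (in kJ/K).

ΔS_univ ≈ 0.526 kJ/K

W = η·Q_H = 0.292 × 555 = 162.1 kJ, so Q_C = Q_H − W = 392.9 kJ.
Reservoir entropy changes: ΔS_H = −Q_H/T_H = −555/821.00 = -0.6760 kJ/K and ΔS_C = +Q_C/T_C = 392.9/327.00 = 1.202 kJ/K.
ΔS_univ = −Q_H/T_H + Q_C/T_C = 0.526 kJ/K (> 0, since η = 0.292 < η_Carnot = 0.602).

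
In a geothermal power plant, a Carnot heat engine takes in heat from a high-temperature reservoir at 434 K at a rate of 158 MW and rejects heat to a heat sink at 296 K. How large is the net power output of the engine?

Carnot efficiency: η = 1 − T_C/T_H = 1 − 296.00/434.00 = 0.3180.
W = η·Q_H = 0.3180 × 158 = 50.24 MW.

Ẇ ≈ 50.24 MW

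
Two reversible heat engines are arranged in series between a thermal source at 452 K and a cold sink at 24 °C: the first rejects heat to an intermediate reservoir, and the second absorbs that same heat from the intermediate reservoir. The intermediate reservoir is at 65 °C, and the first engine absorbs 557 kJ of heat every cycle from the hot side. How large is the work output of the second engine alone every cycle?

W₂ ≈ 50.52 kJ

T_C = 24 °C → 24 + 273.15 = 297.15 K.
T_m = 65 °C → 65 + 273.15 = 338.15 K.
Heat entering the second stage: Q_m = Q_H·(T_m/T_H) = 557 × 338.15/452.00 = 416.7 kJ.
Second-stage efficiency η₂ = 1 − T_C/T_m = 1 − 297.15/338.15 = 0.1212, so W₂ = η₂·Q_m = 50.52 kJ.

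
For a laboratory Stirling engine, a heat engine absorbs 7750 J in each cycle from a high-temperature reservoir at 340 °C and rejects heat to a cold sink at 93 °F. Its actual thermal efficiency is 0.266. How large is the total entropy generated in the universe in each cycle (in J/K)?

T_H = 340 °C → 340 + 273.15 = 613.15 K.
T_C = 93 °F → (93 − 32) × 5/9 = 33.89 °C = 307.04 K.
W = η·Q_H = 0.266 × 7750 = 2062 J, so Q_C = Q_H − W = 5688 J.
Entropy balance on the reservoirs: −Q_H/T_H = -12.64 J/K, +Q_C/T_C = 18.53 J/K.
ΔS_univ = −Q_H/T_H + Q_C/T_C = 5.89 J/K (> 0, since η = 0.266 < η_Carnot = 0.499).

ΔS_univ ≈ 5.89 J/K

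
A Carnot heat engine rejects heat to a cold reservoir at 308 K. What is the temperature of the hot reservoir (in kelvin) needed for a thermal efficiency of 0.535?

From η = 1 − T_C/T_H, solving for T_H gives T_H = T_C/(1 − η) = 308.00/(1 − 0.535) = 662 K.

T_H ≈ 662 K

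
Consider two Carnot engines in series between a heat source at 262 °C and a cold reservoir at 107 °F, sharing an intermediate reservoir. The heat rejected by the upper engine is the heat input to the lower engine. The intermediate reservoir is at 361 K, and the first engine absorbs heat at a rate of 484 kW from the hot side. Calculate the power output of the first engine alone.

Ẇ₁ ≈ 158 kW

T_H = 262 °C → 262 + 273.15 = 535.15 K.
T_C = 107 °F → (107 − 32) × 5/9 = 41.67 °C = 314.82 K.
First-stage efficiency η₁ = 1 − T_m/T_H = 1 − 361.00/535.15 = 0.3254.
W₁ = η₁·Q_H = 0.3254 × 484 = 158 kW.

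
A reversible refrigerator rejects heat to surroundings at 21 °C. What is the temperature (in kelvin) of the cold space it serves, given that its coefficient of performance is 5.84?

T_C ≈ 251.1 K

T_H = 21 °C → 21 + 273.15 = 294.15 K.
COP_R = T_C/(T_H − T_C) ⇒ T_C = T_H·COP_R/(1 + COP_R) = 294.15 × 5.84/(1 + 5.84) = 251.1 K.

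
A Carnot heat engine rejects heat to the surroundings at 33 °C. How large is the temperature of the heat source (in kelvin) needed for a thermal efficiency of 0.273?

T_C = 33 °C → 33 + 273.15 = 306.15 K.
From η = 1 − T_C/T_H, solving for T_H gives T_H = T_C/(1 − η) = 306.15/(1 − 0.273) = 421 K.

T_H ≈ 421 K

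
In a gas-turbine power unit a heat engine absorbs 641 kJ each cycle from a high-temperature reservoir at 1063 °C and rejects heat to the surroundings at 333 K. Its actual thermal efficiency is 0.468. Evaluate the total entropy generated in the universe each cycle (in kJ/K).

ΔS_univ ≈ 0.544 kJ/K

T_H = 1063 °C → 1063 + 273.15 = 1336.15 K.
W = η·Q_H = 0.468 × 641 = 300.0 kJ, so Q_C = Q_H − W = 341.0 kJ.
Entropy balance on the reservoirs: −Q_H/T_H = -0.4797 kJ/K, +Q_C/T_C = 1.024 kJ/K.
ΔS_univ = −Q_H/T_H + Q_C/T_C = 0.544 kJ/K (> 0, since η = 0.468 < η_Carnot = 0.751).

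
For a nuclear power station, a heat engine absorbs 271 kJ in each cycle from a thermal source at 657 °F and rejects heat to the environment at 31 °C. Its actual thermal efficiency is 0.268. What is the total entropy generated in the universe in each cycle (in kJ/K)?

T_H = 657 °F → (657 − 32) × 5/9 = 347.22 °C = 620.37 K.
T_C = 31 °C → 31 + 273.15 = 304.15 K.
W = η·Q_H = 0.268 × 271 = 72.63 kJ, so Q_C = Q_H − W = 198.4 kJ.
The hot reservoir loses entropy Q_H/T_H = 271/620.37 = 0.4368 kJ/K; the cold reservoir gains Q_C/T_C = 198.4/304.15 = 0.6522 kJ/K.
ΔS_univ = −Q_H/T_H + Q_C/T_C = 0.215 kJ/K (> 0, since η = 0.268 < η_Carnot = 0.510).

ΔS_univ ≈ 0.215 kJ/K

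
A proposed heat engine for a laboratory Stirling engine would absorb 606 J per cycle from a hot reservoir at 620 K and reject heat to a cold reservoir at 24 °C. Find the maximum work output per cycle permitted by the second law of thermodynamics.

T_C = 24 °C → 24 + 273.15 = 297.15 K.
No engine can exceed the Carnot limit: η_max = 1 − T_C/T_H = 1 − 297.15/620.00 = 0.5207.
W_max = η_max · Q_H = 0.5207 × 606 = 316 J.

W_max ≈ 316 J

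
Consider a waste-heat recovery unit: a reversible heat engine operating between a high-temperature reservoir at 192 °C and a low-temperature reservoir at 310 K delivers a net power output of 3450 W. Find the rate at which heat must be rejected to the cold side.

Q̇_C ≈ 6890 W

T_H = 192 °C → 192 + 273.15 = 465.15 K.
The Carnot efficiency is η = 1 − T_C/T_H = 1 − 310.00/465.15 = 0.3335.
Since Q_C/Q_H = T_C/T_H and Q_H = W/η, Q_C = W·T_C/(T_H − T_C) = 3450 × 310.00/155.15 = 6890 W.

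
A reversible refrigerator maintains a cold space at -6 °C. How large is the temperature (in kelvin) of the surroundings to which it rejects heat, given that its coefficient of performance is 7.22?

T_C = -6 °C → -6 + 273.15 = 267.15 K.
COP_R = T_C/(T_H − T_C) ⇒ T_H = T_C·(1 + 1/COP_R) = 267.15 × (1 + 1/7.22) = 304.2 K.

T_H ≈ 304.2 K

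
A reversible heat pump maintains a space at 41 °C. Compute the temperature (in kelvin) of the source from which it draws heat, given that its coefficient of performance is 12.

T_C ≈ 288 K

T_H = 41 °C → 41 + 273.15 = 314.15 K.
COP_HP = T_H/(T_H − T_C) ⇒ T_C = T_H·(COP_HP − 1)/COP_HP = 314.15 × (12 − 1)/12 = 288 K.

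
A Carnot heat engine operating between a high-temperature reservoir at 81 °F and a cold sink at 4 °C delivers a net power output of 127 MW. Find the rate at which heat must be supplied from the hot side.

Q̇_H ≈ 1640 MW

T_H = 81 °F → (81 − 32) × 5/9 = 27.22 °C = 300.37 K.
T_C = 4 °C → 4 + 273.15 = 277.15 K.
η_rev = 1 − T_C/T_H = 1 − 277.15/300.37 = 0.0773.
Q_H = W/η = 127/0.0773 = 1640 MW.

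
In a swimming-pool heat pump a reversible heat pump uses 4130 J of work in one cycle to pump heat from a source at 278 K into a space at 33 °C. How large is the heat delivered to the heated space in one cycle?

T_H = 33 °C → 33 + 273.15 = 306.15 K.
The Carnot heat-pump COP is COP_HP = T_H/(T_H − T_C) = 306.15/28.15 = 10.8757.
Q_H = COP_HP · W = 10.8757 × 4130 = 44900 J.

Q_H ≈ 44900 J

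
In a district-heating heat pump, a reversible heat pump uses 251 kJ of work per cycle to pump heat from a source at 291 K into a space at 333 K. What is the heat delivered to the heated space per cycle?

Q_H ≈ 1990 kJ

For a reversible heat pump, COP_HP = T_H/(T_H − T_C) = 333.00/42.00 = 7.9286.
Q_H = COP_HP · W = 7.9286 × 251 = 1990 kJ.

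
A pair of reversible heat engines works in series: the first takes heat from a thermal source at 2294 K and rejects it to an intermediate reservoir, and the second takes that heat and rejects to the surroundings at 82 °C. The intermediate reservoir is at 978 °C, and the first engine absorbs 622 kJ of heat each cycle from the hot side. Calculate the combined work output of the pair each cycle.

W_total ≈ 526 kJ

T_C = 82 °C → 82 + 273.15 = 355.15 K.
Two reversible stages in series are equivalent to a single Carnot engine between T_H and T_C, so η_total = 1 − T_C/T_H = 1 − 355.15/2294.00 = 0.8452.
W_total = η_total · Q_H = 0.8452 × 622 = 526 kJ.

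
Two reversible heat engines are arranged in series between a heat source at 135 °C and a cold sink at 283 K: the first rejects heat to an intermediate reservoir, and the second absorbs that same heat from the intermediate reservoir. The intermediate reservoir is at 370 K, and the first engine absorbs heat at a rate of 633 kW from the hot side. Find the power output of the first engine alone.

Ẇ₁ ≈ 59.17 kW

T_H = 135 °C → 135 + 273.15 = 408.15 K.
First-stage efficiency η₁ = 1 − T_m/T_H = 1 − 370.00/408.15 = 0.0935.
W₁ = η₁·Q_H = 0.0935 × 633 = 59.17 kW.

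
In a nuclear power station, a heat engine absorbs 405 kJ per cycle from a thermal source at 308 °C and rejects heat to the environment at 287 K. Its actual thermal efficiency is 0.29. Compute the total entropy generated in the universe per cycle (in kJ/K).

ΔS_univ ≈ 0.3050 kJ/K

T_H = 308 °C → 308 + 273.15 = 581.15 K.
W = η·Q_H = 0.29 × 405 = 117.4 kJ, so Q_C = Q_H − W = 287.6 kJ.
Entropy balance on the reservoirs: −Q_H/T_H = -0.6969 kJ/K, +Q_C/T_C = 1.002 kJ/K.
ΔS_univ = −Q_H/T_H + Q_C/T_C = 0.3050 kJ/K (> 0, since η = 0.29 < η_Carnot = 0.506).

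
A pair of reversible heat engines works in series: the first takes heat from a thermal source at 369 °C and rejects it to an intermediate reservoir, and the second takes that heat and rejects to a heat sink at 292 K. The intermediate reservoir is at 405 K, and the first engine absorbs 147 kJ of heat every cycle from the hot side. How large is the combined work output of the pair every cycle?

W_total ≈ 80.2 kJ

T_H = 369 °C → 369 + 273.15 = 642.15 K.
Two reversible stages in series are equivalent to a single Carnot engine between T_H and T_C, so η_total = 1 − T_C/T_H = 1 − 292.00/642.15 = 0.5453.
W_total = η_total · Q_H = 0.5453 × 147 = 80.2 kJ.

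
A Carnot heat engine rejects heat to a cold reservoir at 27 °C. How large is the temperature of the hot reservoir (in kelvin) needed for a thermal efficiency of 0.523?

T_H ≈ 629.2 K

T_C = 27 °C → 27 + 273.15 = 300.15 K.
From η = 1 − T_C/T_H, solving for T_H gives T_H = T_C/(1 − η) = 300.15/(1 − 0.523) = 629.2 K.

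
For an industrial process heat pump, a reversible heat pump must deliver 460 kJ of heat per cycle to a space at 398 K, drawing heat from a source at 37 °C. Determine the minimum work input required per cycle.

W_in ≈ 101.5 kJ

T_C = 37 °C → 37 + 273.15 = 310.15 K.
For a reversible heat pump, COP_HP = T_H/(T_H − T_C) = 398.00/87.85 = 4.5304.
W = Q_H/COP_HP = 460/4.5304 = 101.5 kJ.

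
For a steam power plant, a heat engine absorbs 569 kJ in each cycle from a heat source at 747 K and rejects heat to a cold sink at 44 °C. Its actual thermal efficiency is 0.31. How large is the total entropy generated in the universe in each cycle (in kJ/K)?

T_C = 44 °C → 44 + 273.15 = 317.15 K.
W = η·Q_H = 0.31 × 569 = 176.4 kJ, so Q_C = Q_H − W = 392.6 kJ.
Reservoir entropy changes: ΔS_H = −Q_H/T_H = −569/747.00 = -0.7617 kJ/K and ΔS_C = +Q_C/T_C = 392.6/317.15 = 1.238 kJ/K.
ΔS_univ = −Q_H/T_H + Q_C/T_C = 0.476 kJ/K (> 0, since η = 0.31 < η_Carnot = 0.575).

ΔS_univ ≈ 0.476 kJ/K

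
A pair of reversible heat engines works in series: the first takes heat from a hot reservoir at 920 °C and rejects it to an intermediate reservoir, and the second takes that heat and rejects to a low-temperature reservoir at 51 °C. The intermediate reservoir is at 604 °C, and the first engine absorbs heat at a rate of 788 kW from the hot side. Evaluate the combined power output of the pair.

Ẇ_total ≈ 573.9 kW

T_H = 920 °C → 920 + 273.15 = 1193.15 K.
T_C = 51 °C → 51 + 273.15 = 324.15 K.
Two reversible stages in series are equivalent to a single Carnot engine between T_H and T_C, so η_total = 1 − T_C/T_H = 1 − 324.15/1193.15 = 0.7283.
W_total = η_total · Q_H = 0.7283 × 788 = 573.9 kW.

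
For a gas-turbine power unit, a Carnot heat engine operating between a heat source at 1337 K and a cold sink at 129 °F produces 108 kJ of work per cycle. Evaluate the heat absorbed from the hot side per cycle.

Q_H ≈ 143.0 kJ

T_C = 129 °F → (129 − 32) × 5/9 = 53.89 °C = 327.04 K.
Since the cycle is reversible, η = 1 − T_C/T_H = 1 − 327.04/1337.00 = 0.7554.
Q_H = W/η = 108/0.7554 = 143.0 kJ.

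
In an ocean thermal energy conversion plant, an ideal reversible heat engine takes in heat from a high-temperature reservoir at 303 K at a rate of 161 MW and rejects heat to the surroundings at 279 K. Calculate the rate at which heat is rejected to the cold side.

The Carnot efficiency is η = 1 − T_C/T_H = 1 − 279.00/303.00 = 0.0792.
For a reversible cycle Q_C/Q_H = T_C/T_H, so Q_C = 161 × 279.00/303.00 = 148.2 MW.

Q̇_C ≈ 148.2 MW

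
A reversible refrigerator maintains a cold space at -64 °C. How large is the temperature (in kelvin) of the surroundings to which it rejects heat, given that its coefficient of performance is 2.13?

T_C = -64 °C → -64 + 273.15 = 209.15 K.
COP_R = T_C/(T_H − T_C) ⇒ T_H = T_C·(1 + 1/COP_R) = 209.15 × (1 + 1/2.13) = 307.3 K.

T_H ≈ 307.3 K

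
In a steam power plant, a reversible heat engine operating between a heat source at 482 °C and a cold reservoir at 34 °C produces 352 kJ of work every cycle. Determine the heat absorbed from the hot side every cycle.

Q_H ≈ 593 kJ

T_H = 482 °C → 482 + 273.15 = 755.15 K.
T_C = 34 °C → 34 + 273.15 = 307.15 K.
Carnot efficiency: η = 1 − T_C/T_H = 1 − 307.15/755.15 = 0.5933.
Q_H = W/η = 352/0.5933 = 593 kJ.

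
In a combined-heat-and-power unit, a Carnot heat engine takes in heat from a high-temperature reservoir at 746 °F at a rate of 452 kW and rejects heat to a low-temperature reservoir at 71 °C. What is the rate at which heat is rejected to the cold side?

T_H = 746 °F → (746 − 32) × 5/9 = 396.67 °C = 669.82 K.
T_C = 71 °C → 71 + 273.15 = 344.15 K.
The Carnot efficiency is η = 1 − T_C/T_H = 1 − 344.15/669.82 = 0.4862.
For a reversible cycle Q_C/Q_H = T_C/T_H, so Q_C = 452 × 344.15/669.82 = 232.2 kW.

Q̇_C ≈ 232.2 kW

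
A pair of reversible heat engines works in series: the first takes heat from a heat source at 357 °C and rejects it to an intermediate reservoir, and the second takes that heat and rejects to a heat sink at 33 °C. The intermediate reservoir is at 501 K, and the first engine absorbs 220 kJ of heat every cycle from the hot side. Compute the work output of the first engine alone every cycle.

W₁ ≈ 45.1 kJ

T_H = 357 °C → 357 + 273.15 = 630.15 K.
T_C = 33 °C → 33 + 273.15 = 306.15 K.
First-stage efficiency η₁ = 1 − T_m/T_H = 1 − 501.00/630.15 = 0.2050.
W₁ = η₁·Q_H = 0.2050 × 220 = 45.1 kJ.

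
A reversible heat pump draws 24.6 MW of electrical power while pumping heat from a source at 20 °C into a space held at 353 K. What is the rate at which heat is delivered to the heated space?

T_C = 20 °C → 20 + 273.15 = 293.15 K.
The Carnot heat-pump COP is COP_HP = T_H/(T_H − T_C) = 353.00/59.85 = 5.8981.
Q_H = COP_HP · W = 5.8981 × 24.6 = 145 MW.

Q̇_H ≈ 145 MW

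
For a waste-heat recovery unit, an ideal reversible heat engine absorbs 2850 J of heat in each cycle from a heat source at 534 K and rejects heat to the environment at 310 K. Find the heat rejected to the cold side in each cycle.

The Carnot efficiency is η = 1 − T_C/T_H = 1 − 310.00/534.00 = 0.4195.
For a reversible cycle Q_C/Q_H = T_C/T_H, so Q_C = 2850 × 310.00/534.00 = 1654 J.

Q_C ≈ 1654 J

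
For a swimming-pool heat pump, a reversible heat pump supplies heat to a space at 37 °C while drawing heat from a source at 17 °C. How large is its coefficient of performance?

COP_HP ≈ 15.5

T_H = 37 °C → 37 + 273.15 = 310.15 K.
T_C = 17 °C → 17 + 273.15 = 290.15 K.
COP_HP = T_H/(T_H − T_C) = 310.15/(310.15 − 290.15) = 15.5.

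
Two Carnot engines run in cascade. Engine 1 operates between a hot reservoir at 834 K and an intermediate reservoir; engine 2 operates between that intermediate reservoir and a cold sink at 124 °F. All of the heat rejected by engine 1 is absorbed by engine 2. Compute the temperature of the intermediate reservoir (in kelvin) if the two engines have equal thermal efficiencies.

T_C = 124 °F → (124 − 32) × 5/9 = 51.11 °C = 324.26 K.
Equal efficiencies require 1 − T_m/T_H = 1 − T_C/T_m, i.e. T_m/T_H = T_C/T_m, so T_m = √(T_H·T_C) = √(834.00 × 324.26) = 520.0 K.

T_m ≈ 520.0 K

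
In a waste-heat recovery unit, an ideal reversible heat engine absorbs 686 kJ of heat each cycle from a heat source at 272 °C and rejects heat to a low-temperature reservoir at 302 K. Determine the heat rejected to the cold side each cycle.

T_H = 272 °C → 272 + 273.15 = 545.15 K.
For a reversible engine, η = 1 − T_C/T_H = 1 − 302.00/545.15 = 0.4460.
For a reversible cycle Q_C/Q_H = T_C/T_H, so Q_C = 686 × 302.00/545.15 = 380.0 kJ.

Q_C ≈ 380.0 kJ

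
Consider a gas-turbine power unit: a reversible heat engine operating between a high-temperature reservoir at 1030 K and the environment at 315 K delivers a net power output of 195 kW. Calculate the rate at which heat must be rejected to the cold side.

Q̇_C ≈ 85.9 kW

η_rev = 1 − T_C/T_H = 1 − 315.00/1030.00 = 0.6942.
Since Q_C/Q_H = T_C/T_H and Q_H = W/η, Q_C = W·T_C/(T_H − T_C) = 195 × 315.00/715.00 = 85.9 kW.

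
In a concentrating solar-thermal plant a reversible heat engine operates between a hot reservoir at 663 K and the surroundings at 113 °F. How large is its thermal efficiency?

T_C = 113 °F → (113 − 32) × 5/9 = 45.00 °C = 318.15 K.
For a reversible engine, η = 1 − T_C/T_H = 1 − 318.15/663.00 = 0.520.

η ≈ 0.520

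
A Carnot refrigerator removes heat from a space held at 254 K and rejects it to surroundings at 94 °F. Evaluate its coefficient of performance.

COP_R ≈ 4.739

T_H = 94 °F → (94 − 32) × 5/9 = 34.44 °C = 307.59 K.
The reversible coefficient of performance is COP_R = T_C/(T_H − T_C) = 254.00/(307.59 − 254.00) = 4.739.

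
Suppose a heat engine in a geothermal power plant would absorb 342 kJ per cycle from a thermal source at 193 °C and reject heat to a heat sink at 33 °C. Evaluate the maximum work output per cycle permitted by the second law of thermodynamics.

W_max ≈ 117 kJ

T_H = 193 °C → 193 + 273.15 = 466.15 K.
T_C = 33 °C → 33 + 273.15 = 306.15 K.
By the Carnot theorem, η_max = 1 − T_C/T_H = 1 − 306.15/466.15 = 0.3432.
W_max = η_max · Q_H = 0.3432 × 342 = 117 kJ.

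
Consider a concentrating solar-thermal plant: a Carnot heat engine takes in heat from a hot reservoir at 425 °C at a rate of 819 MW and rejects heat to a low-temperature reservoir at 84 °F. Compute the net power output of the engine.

T_H = 425 °C → 425 + 273.15 = 698.15 K.
T_C = 84 °F → (84 − 32) × 5/9 = 28.89 °C = 302.04 K.
Since the cycle is reversible, η = 1 − T_C/T_H = 1 − 302.04/698.15 = 0.5674.
W = η·Q_H = 0.5674 × 819 = 465 MW.

Ẇ ≈ 465 MW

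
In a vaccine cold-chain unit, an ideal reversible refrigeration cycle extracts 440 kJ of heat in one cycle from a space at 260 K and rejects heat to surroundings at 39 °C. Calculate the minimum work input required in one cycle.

W_in ≈ 88.25 kJ

T_H = 39 °C → 39 + 273.15 = 312.15 K.
The reversible coefficient of performance is COP_R = T_C/(T_H − T_C) = 260.00/52.15 = 4.9856.
W = Q_C/COP_R = 440/4.9856 = 88.25 kJ.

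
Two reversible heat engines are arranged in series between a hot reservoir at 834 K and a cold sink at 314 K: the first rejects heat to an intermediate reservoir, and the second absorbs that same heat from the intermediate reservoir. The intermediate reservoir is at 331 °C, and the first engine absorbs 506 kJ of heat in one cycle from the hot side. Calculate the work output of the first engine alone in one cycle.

T_m = 331 °C → 331 + 273.15 = 604.15 K.
First-stage efficiency η₁ = 1 − T_m/T_H = 1 − 604.15/834.00 = 0.2756.
W₁ = η₁·Q_H = 0.2756 × 506 = 139 kJ.

W₁ ≈ 139 kJ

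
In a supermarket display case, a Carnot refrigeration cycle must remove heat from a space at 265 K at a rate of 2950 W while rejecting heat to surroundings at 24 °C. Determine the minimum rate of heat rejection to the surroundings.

T_H = 24 °C → 24 + 273.15 = 297.15 K.
For a reversible cycle Q_H/Q_C = T_H/T_C, so Q_H = Q_C·T_H/T_C = 2950 × 297.15/265.00 = 3310 W.

Q̇_H ≈ 3310 W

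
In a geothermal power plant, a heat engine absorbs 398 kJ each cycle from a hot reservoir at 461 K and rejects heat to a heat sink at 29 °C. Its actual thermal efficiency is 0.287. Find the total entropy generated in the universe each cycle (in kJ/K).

T_C = 29 °C → 29 + 273.15 = 302.15 K.
W = η·Q_H = 0.287 × 398 = 114.2 kJ, so Q_C = Q_H − W = 283.8 kJ.
The hot reservoir loses entropy Q_H/T_H = 398/461.00 = 0.8633 kJ/K; the cold reservoir gains Q_C/T_C = 283.8/302.15 = 0.9392 kJ/K.
ΔS_univ = −Q_H/T_H + Q_C/T_C = 0.0758 kJ/K (> 0, since η = 0.287 < η_Carnot = 0.345).

ΔS_univ ≈ 0.0758 kJ/K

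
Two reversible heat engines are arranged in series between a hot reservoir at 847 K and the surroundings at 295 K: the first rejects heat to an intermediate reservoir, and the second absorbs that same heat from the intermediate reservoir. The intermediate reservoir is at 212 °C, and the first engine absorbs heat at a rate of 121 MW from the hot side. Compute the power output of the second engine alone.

Ẇ₂ ≈ 27.2 MW

T_m = 212 °C → 212 + 273.15 = 485.15 K.
Heat entering the second stage: Q_m = Q_H·(T_m/T_H) = 121 × 485.15/847.00 = 69.3 MW.
Second-stage efficiency η₂ = 1 − T_C/T_m = 1 − 295.00/485.15 = 0.3919, so W₂ = η₂·Q_m = 27.2 MW.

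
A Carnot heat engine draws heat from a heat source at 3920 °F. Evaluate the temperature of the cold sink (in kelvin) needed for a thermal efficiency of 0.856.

T_H = 3920 °F → (3920 − 32) × 5/9 = 2160.00 °C = 2433.15 K.
From η = 1 − T_C/T_H, T_C = T_H·(1 − η) = 2433.15 × (1 − 0.856) = 350 K.

T_C ≈ 350 K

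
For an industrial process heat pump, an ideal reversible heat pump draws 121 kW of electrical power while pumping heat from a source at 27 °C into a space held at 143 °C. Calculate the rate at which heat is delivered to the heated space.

Q̇_H ≈ 434.1 kW

T_H = 143 °C → 143 + 273.15 = 416.15 K.
T_C = 27 °C → 27 + 273.15 = 300.15 K.
For a reversible heat pump, COP_HP = T_H/(T_H − T_C) = 416.15/116.00 = 3.5875.
Q_H = COP_HP · W = 3.5875 × 121 = 434.1 kW.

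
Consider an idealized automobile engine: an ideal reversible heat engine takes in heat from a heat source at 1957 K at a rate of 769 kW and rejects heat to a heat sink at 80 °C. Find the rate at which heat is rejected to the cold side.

T_C = 80 °C → 80 + 273.15 = 353.15 K.
Since the cycle is reversible, η = 1 − T_C/T_H = 1 − 353.15/1957.00 = 0.8195.
For a reversible cycle Q_C/Q_H = T_C/T_H, so Q_C = 769 × 353.15/1957.00 = 139 kW.

Q̇_C ≈ 139 kW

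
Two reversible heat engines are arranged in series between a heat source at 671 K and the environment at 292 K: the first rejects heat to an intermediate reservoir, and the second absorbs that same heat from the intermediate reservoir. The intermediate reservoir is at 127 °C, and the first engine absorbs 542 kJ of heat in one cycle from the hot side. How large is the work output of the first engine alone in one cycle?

W₁ ≈ 219 kJ

T_m = 127 °C → 127 + 273.15 = 400.15 K.
First-stage efficiency η₁ = 1 − T_m/T_H = 1 − 400.15/671.00 = 0.4037.
W₁ = η₁·Q_H = 0.4037 × 542 = 219 kJ.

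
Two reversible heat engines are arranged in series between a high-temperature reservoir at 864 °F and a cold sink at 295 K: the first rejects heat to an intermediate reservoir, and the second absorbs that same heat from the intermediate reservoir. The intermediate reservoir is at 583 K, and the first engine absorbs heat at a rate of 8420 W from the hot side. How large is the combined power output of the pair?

Ẇ_total ≈ 5040 W

T_H = 864 °F → (864 − 32) × 5/9 = 462.22 °C = 735.37 K.
Two reversible stages in series are equivalent to a single Carnot engine between T_H and T_C, so η_total = 1 − T_C/T_H = 1 − 295.00/735.37 = 0.5988.
W_total = η_total · Q_H = 0.5988 × 8420 = 5040 W.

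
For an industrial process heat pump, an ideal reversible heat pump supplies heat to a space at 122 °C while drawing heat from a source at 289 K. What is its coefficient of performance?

T_H = 122 °C → 122 + 273.15 = 395.15 K.
The Carnot heat-pump COP is COP_HP = T_H/(T_H − T_C) = 395.15/(395.15 − 289.00) = 3.723.

COP_HP ≈ 3.723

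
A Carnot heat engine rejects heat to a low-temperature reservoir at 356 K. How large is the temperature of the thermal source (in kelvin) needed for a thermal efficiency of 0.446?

From η = 1 − T_C/T_H, solving for T_H gives T_H = T_C/(1 − η) = 356.00/(1 − 0.446) = 642.6 K.

T_H ≈ 642.6 K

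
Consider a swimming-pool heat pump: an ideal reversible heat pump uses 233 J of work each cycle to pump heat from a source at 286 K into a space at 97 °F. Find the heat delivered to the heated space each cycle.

Q_H ≈ 3100 J

T_H = 97 °F → (97 − 32) × 5/9 = 36.11 °C = 309.26 K.
For a reversible heat pump, COP_HP = T_H/(T_H − T_C) = 309.26/23.26 = 13.2952.
Q_H = COP_HP · W = 13.2952 × 233 = 3100 J.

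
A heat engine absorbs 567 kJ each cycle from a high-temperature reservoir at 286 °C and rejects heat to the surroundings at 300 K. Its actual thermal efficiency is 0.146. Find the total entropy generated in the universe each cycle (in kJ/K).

T_H = 286 °C → 286 + 273.15 = 559.15 K.
W = η·Q_H = 0.146 × 567 = 82.78 kJ, so Q_C = Q_H − W = 484.2 kJ.
Reservoir entropy changes: ΔS_H = −Q_H/T_H = −567/559.15 = -1.014 kJ/K and ΔS_C = +Q_C/T_C = 484.2/300.00 = 1.614 kJ/K.
ΔS_univ = −Q_H/T_H + Q_C/T_C = 0.6000 kJ/K (> 0, since η = 0.146 < η_Carnot = 0.463).

ΔS_univ ≈ 0.6000 kJ/K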